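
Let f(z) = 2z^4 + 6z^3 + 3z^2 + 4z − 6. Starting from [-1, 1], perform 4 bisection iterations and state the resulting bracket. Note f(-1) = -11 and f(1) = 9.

z = 0 gives f = -6, negative; keep [0, 1]
z = 0.5 gives f = -2.375, negative; keep [0.5, 1]
z = 0.75 gives f = 1.851562, positive; keep [0.5, 0.75]
z = 0.625 gives f = -0.5581, negative; keep [0.625, 0.75]

[0.625, 0.75]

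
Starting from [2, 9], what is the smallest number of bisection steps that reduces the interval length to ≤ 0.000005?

21

Width after n steps is 7/2^n. Need 2^n ≥ 7/0.000005 = 1400000.
2^20 = 1048576 < 1400000 ≤ 2^21 = 2097152, so n = 21.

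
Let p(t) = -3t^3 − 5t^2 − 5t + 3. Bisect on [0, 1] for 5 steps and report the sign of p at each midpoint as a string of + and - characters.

t = 0.5 gives p = -1.125, negative; keep [0, 0.5]
t = 0.25 gives p = 1.390625, positive; keep [0.25, 0.5]
t = 0.375 gives p = 0.263672, positive; keep [0.375, 0.5]
t = 0.4375 gives p = -0.3958, negative; keep [0.375, 0.4375]
t = 0.40625 gives p = -0.0576, negative; keep [0.375, 0.40625]

-++--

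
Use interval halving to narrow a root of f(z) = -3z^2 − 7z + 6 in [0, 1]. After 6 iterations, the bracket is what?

midpoint 0.5: f = 1.75 > 0 → [0.5, 1]
midpoint 0.75: f = -0.9375 < 0 → [0.5, 0.75]
midpoint 0.625: f = 0.453125 > 0 → [0.625, 0.75]
midpoint 0.6875: f = -0.2305 < 0 → [0.625, 0.6875]
midpoint 0.65625: f = 0.1143 > 0 → [0.65625, 0.6875]
midpoint 0.671875: f = -0.0574 < 0 → [0.65625, 0.671875]

[0.65625, 0.671875]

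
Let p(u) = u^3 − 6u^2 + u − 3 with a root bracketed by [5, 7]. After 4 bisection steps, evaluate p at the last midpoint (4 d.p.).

-1.4395

midpoint 6: p = 3 > 0 → [5, 6]
midpoint 5.5: p = -12.625 < 0 → [5.5, 6]
midpoint 5.75: p = -5.515625 < 0 → [5.75, 6]
midpoint 5.875: p = -1.4395 < 0 → [5.875, 6]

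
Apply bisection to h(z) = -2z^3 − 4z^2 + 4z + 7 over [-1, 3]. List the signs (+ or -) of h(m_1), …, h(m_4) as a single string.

+--+

h(1) = 5 > 0, so the root lies in [1, 3]
h(2) = -17 < 0, so the root lies in [1, 2]
h(1.5) = -2.75 < 0, so the root lies in [1, 1.5]
h(1.25) = 1.8438 > 0, so the root lies in [1.25, 1.5]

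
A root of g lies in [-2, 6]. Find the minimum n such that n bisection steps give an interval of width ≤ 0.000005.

21

Width after n steps is 8/2^n. Need 2^n ≥ 8/0.000005 = 1600000.
2^20 = 1048576 < 1600000 ≤ 2^21 = 2097152, so n = 21.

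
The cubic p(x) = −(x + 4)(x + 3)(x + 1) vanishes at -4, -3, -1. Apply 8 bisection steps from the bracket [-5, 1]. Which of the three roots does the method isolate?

m = -2, p(m) = 2 (+); new bracket [-2, 1]
m = -0.5, p(m) = -4.375 (−); new bracket [-2, -0.5]
m = -1.25, p(m) = 1.203125 (+); new bracket [-1.25, -0.5]
m = -0.875, p(m) = -0.8301 (−); new bracket [-1.25, -0.875]
m = -1.0625, p(m) = 0.3557 (+); new bracket [-1.0625, -0.875]
m = -0.96875, p(m) = -0.1924 (−); new bracket [-1.0625, -0.96875]
m = -1.015625, p(m) = 0.0925 (+); new bracket [-1.015625, -0.96875]
m = -0.9921875, p(m) = -0.0472 (−); new bracket [-1.015625, -0.9921875]

-1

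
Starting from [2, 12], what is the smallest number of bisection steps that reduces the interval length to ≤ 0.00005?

18

Width after n steps is 10/2^n. Need 2^n ≥ 10/0.00005 = 200000.
2^17 = 131072 < 200000 ≤ 2^18 = 262144, so n = 18.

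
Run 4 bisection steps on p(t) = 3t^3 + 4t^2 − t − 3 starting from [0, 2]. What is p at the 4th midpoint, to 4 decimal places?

1.1973

midpoint 1: p = 3 > 0 → [0, 1]
midpoint 0.5: p = -2.125 < 0 → [0.5, 1]
midpoint 0.75: p = -0.234375 < 0 → [0.75, 1]
midpoint 0.875: p = 1.1973 > 0 → [0.75, 0.875]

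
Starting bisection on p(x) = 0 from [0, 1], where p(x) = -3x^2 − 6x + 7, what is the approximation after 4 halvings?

0.8125

midpoint 0.5: p = 3.25 > 0 → [0.5, 1]
midpoint 0.75: p = 0.8125 > 0 → [0.75, 1]
midpoint 0.875: p = -0.546875 < 0 → [0.75, 0.875]
midpoint 0.8125: p = 0.1445 > 0 → [0.8125, 0.875]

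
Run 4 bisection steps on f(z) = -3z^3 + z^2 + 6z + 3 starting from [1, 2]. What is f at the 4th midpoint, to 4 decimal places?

-0.7029

m = 1.5, f(m) = 4.125 (+); new bracket [1.5, 2]
m = 1.75, f(m) = 0.484375 (+); new bracket [1.75, 2]
m = 1.875, f(m) = -2.009766 (−); new bracket [1.75, 1.875]
m = 1.8125, f(m) = -0.7029 (−); new bracket [1.75, 1.8125]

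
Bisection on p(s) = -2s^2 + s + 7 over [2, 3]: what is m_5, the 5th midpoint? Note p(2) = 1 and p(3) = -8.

2.15625

midpoint 2.5: p = -3 < 0 → [2, 2.5]
midpoint 2.25: p = -0.875 < 0 → [2, 2.25]
midpoint 2.125: p = 0.09375 > 0 → [2.125, 2.25]
midpoint 2.1875: p = -0.3828 < 0 → [2.125, 2.1875]
midpoint 2.15625: p = -0.1426 < 0 → [2.125, 2.15625]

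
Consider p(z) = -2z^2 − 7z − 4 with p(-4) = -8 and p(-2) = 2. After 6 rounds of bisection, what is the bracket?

[-2.78125, -2.75]

m = -3, p(m) = -1 (−); new bracket [-3, -2]
m = -2.5, p(m) = 1 (+); new bracket [-3, -2.5]
m = -2.75, p(m) = 0.125 (+); new bracket [-3, -2.75]
m = -2.875, p(m) = -0.4062 (−); new bracket [-2.875, -2.75]
m = -2.8125, p(m) = -0.1328 (−); new bracket [-2.8125, -2.75]
m = -2.78125, p(m) = -0.002 (−); new bracket [-2.78125, -2.75]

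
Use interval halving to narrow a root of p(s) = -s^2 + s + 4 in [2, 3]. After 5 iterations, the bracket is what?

m = 2.5, p(m) = 0.25 (+); new bracket [2.5, 3]
m = 2.75, p(m) = -0.8125 (−); new bracket [2.5, 2.75]
m = 2.625, p(m) = -0.265625 (−); new bracket [2.5, 2.625]
m = 2.5625, p(m) = -0.0039 (−); new bracket [2.5, 2.5625]
m = 2.53125, p(m) = 0.124 (+); new bracket [2.53125, 2.5625]

[2.53125, 2.5625]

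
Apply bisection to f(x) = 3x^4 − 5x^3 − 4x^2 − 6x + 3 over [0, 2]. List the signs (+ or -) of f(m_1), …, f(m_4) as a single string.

--+-

midpoint 1: f = -9 < 0 → [0, 1]
midpoint 0.5: f = -1.4375 < 0 → [0, 0.5]
midpoint 0.25: f = 1.183594 > 0 → [0.25, 0.5]
midpoint 0.375: f = -0.0168 < 0 → [0.25, 0.375]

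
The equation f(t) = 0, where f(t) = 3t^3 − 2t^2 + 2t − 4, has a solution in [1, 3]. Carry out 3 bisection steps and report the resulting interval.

[1, 1.25]

f(2) = 16 > 0, so the root lies in [1, 2]
f(1.5) = 4.625 > 0, so the root lies in [1, 1.5]
f(1.25) = 1.234375 > 0, so the root lies in [1, 1.25]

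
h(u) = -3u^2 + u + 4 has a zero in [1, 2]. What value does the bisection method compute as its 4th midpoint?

u = 1.5 gives h = -1.25, negative; keep [1, 1.5]
u = 1.25 gives h = 0.5625, positive; keep [1.25, 1.5]
u = 1.375 gives h = -0.296875, negative; keep [1.25, 1.375]
u = 1.3125 gives h = 0.1445, positive; keep [1.3125, 1.375]

1.3125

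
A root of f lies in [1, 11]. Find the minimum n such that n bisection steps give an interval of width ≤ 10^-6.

Width after n steps is 10/2^n. Need 2^n ≥ 10/10^-6 = 10000000.
2^23 = 8388608 < 10000000 ≤ 2^24 = 16777216, so n = 24.

24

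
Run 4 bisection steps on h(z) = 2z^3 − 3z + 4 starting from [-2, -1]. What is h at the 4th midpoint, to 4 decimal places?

-0.5483

midpoint -1.5: h = 1.75 > 0 → [-2, -1.5]
midpoint -1.75: h = -1.46875 < 0 → [-1.75, -1.5]
midpoint -1.625: h = 0.292969 > 0 → [-1.75, -1.625]
midpoint -1.6875: h = -0.5483 < 0 → [-1.6875, -1.625]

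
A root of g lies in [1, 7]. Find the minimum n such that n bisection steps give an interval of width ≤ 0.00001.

20

Width after n steps is 6/2^n. Need 2^n ≥ 6/0.00001 = 600000.
2^19 = 524288 < 600000 ≤ 2^20 = 1048576, so n = 20.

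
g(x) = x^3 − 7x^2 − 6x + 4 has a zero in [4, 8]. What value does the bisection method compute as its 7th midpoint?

7.71875

x = 6 gives g = -68, negative; keep [6, 8]
x = 7 gives g = -38, negative; keep [7, 8]
x = 7.5 gives g = -12.875, negative; keep [7.5, 8]
x = 7.75 gives g = 2.5469, positive; keep [7.5, 7.75]
x = 7.625 gives g = -5.4121, negative; keep [7.625, 7.75]
x = 7.6875 gives g = -1.4954, negative; keep [7.6875, 7.75]
x = 7.71875 gives g = 0.51, positive; keep [7.6875, 7.71875]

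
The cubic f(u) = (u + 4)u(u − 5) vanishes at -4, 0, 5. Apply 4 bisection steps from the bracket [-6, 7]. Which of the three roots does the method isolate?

5

f(0.5) = -10.125 < 0, so the root lies in [0.5, 7]
f(3.75) = -36.328125 < 0, so the root lies in [3.75, 7]
f(5.375) = 18.896484 > 0, so the root lies in [3.75, 5.375]
f(4.5625) = -17.0916 < 0, so the root lies in [4.5625, 5.375]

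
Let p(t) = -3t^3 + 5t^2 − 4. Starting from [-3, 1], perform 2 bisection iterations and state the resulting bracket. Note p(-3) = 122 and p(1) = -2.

m = -1, p(m) = 4 (+); new bracket [-1, 1]
m = 0, p(m) = -4 (−); new bracket [-1, 0]

[-1, 0]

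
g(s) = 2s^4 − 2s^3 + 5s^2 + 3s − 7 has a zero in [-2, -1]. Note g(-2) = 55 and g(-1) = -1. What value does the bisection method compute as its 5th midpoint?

-1.03125

midpoint -1.5: g = 16.625 > 0 → [-1.5, -1]
midpoint -1.25: g = 5.851562 > 0 → [-1.25, -1]
midpoint -1.125: g = 2.004395 > 0 → [-1.125, -1]
midpoint -1.0625: g = 0.4048 > 0 → [-1.0625, -1]
midpoint -1.03125: g = -0.321 < 0 → [-1.0625, -1.03125]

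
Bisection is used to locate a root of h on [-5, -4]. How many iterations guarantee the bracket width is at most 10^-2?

Width after n steps is 1/2^n. Need 2^n ≥ 1/10^-2 = 100.
2^6 = 64 < 100 ≤ 2^7 = 128, so n = 7.

7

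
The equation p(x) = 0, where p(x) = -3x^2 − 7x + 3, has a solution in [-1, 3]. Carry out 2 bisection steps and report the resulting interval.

x = 1 gives p = -7, negative; keep [-1, 1]
x = 0 gives p = 3, positive; keep [0, 1]

[0, 1]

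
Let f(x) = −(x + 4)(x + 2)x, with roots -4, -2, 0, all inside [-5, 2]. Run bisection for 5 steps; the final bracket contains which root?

m = -1.5, f(m) = 1.875 (+); new bracket [-1.5, 2]
m = 0.25, f(m) = -2.390625 (−); new bracket [-1.5, 0.25]
m = -0.625, f(m) = 2.900391 (+); new bracket [-0.625, 0.25]
m = -0.1875, f(m) = 1.2957 (+); new bracket [-0.1875, 0.25]
m = 0.03125, f(m) = -0.2559 (−); new bracket [-0.1875, 0.03125]

0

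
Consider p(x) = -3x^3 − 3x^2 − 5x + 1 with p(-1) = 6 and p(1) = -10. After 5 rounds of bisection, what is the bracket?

p(0) = 1 > 0, so the root lies in [0, 1]
p(0.5) = -2.625 < 0, so the root lies in [0, 0.5]
p(0.25) = -0.484375 < 0, so the root lies in [0, 0.25]
p(0.125) = 0.3223 > 0, so the root lies in [0.125, 0.25]
p(0.1875) = -0.0627 < 0, so the root lies in [0.125, 0.1875]

[0.125, 0.1875]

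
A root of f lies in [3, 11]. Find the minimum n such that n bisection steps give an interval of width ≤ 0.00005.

Width after n steps is 8/2^n. Need 2^n ≥ 8/0.00005 = 160000.
2^17 = 131072 < 160000 ≤ 2^18 = 262144, so n = 18.

18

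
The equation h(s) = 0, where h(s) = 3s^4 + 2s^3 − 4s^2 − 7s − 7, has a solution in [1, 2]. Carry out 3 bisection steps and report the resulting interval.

[1.5, 1.625]

s = 1.5 gives h = -4.5625, negative; keep [1.5, 2]
s = 1.75 gives h = 7.355469, positive; keep [1.5, 1.75]
s = 1.625 gives h = 0.563232, positive; keep [1.5, 1.625]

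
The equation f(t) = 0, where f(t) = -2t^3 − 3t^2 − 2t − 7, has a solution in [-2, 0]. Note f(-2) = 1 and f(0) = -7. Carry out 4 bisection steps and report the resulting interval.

[-2, -1.875]

f(-1) = -6 < 0, so the root lies in [-2, -1]
f(-1.5) = -4 < 0, so the root lies in [-2, -1.5]
f(-1.75) = -1.96875 < 0, so the root lies in [-2, -1.75]
f(-1.875) = -0.6133 < 0, so the root lies in [-2, -1.875]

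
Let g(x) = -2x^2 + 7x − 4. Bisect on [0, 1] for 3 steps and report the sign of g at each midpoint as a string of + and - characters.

-+-

g(0.5) = -1 < 0, so the root lies in [0.5, 1]
g(0.75) = 0.125 > 0, so the root lies in [0.5, 0.75]
g(0.625) = -0.40625 < 0, so the root lies in [0.625, 0.75]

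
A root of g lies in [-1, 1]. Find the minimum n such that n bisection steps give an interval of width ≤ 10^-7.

Width after n steps is 2/2^n. Need 2^n ≥ 2/10^-7 = 20000000.
2^24 = 16777216 < 20000000 ≤ 2^25 = 33554432, so n = 25.

25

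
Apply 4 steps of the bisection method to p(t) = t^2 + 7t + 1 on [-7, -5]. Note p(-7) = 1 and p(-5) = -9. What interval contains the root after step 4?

[-6.875, -6.75]

t = -6 gives p = -5, negative; keep [-7, -6]
t = -6.5 gives p = -2.25, negative; keep [-7, -6.5]
t = -6.75 gives p = -0.6875, negative; keep [-7, -6.75]
t = -6.875 gives p = 0.1406, positive; keep [-6.875, -6.75]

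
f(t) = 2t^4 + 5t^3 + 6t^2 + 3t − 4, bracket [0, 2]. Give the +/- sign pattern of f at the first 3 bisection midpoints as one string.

f(1) = 12 > 0, so the root lies in [0, 1]
f(0.5) = -0.25 < 0, so the root lies in [0.5, 1]
f(0.75) = 4.367188 > 0, so the root lies in [0.5, 0.75]

+-+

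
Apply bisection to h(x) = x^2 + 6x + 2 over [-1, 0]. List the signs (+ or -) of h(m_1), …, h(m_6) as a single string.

-+-++-

x = -0.5 gives h = -0.75, negative; keep [-0.5, 0]
x = -0.25 gives h = 0.5625, positive; keep [-0.5, -0.25]
x = -0.375 gives h = -0.109375, negative; keep [-0.375, -0.25]
x = -0.3125 gives h = 0.2227, positive; keep [-0.375, -0.3125]
x = -0.34375 gives h = 0.0557, positive; keep [-0.375, -0.34375]
x = -0.359375 gives h = -0.0271, negative; keep [-0.359375, -0.34375]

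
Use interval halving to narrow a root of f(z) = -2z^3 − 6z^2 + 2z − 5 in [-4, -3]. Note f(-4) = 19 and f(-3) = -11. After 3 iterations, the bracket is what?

[-3.5, -3.375]

f(-3.5) = 0.25 > 0, so the root lies in [-3.5, -3]
f(-3.25) = -6.21875 < 0, so the root lies in [-3.5, -3.25]
f(-3.375) = -3.207031 < 0, so the root lies in [-3.5, -3.375]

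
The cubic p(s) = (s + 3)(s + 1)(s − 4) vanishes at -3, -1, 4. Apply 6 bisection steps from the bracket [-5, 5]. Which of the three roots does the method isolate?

s = 0 gives p = -12, negative; keep [0, 5]
s = 2.5 gives p = -28.875, negative; keep [2.5, 5]
s = 3.75 gives p = -8.015625, negative; keep [3.75, 5]
s = 4.375 gives p = 14.8652, positive; keep [3.75, 4.375]
s = 4.0625 gives p = 2.2346, positive; keep [3.75, 4.0625]
s = 3.90625 gives p = -3.1766, negative; keep [3.90625, 4.0625]

4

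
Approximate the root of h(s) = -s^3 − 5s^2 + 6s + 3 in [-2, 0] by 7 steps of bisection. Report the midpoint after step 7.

h(-1) = -7 < 0, so the root lies in [-1, 0]
h(-0.5) = -1.125 < 0, so the root lies in [-0.5, 0]
h(-0.25) = 1.203125 > 0, so the root lies in [-0.5, -0.25]
h(-0.375) = 0.0996 > 0, so the root lies in [-0.5, -0.375]
h(-0.4375) = -0.4983 < 0, so the root lies in [-0.4375, -0.375]
h(-0.40625) = -0.1956 < 0, so the root lies in [-0.40625, -0.375]
h(-0.390625) = -0.0471 < 0, so the root lies in [-0.390625, -0.375]

-0.390625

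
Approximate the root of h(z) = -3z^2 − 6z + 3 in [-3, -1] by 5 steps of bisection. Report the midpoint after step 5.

-2.4375

z = -2 gives h = 3, positive; keep [-3, -2]
z = -2.5 gives h = -0.75, negative; keep [-2.5, -2]
z = -2.25 gives h = 1.3125, positive; keep [-2.5, -2.25]
z = -2.375 gives h = 0.3281, positive; keep [-2.5, -2.375]
z = -2.4375 gives h = -0.1992, negative; keep [-2.4375, -2.375]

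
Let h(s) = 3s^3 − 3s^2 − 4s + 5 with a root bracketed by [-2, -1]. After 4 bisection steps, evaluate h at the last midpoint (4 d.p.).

m = -1.5, h(m) = -5.875 (−); new bracket [-1.5, -1]
m = -1.25, h(m) = -0.546875 (−); new bracket [-1.25, -1]
m = -1.125, h(m) = 1.431641 (+); new bracket [-1.25, -1.125]
m = -1.1875, h(m) = 0.4958 (+); new bracket [-1.25, -1.1875]

0.4958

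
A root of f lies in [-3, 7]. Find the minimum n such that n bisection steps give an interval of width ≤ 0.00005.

18

Width after n steps is 10/2^n. Need 2^n ≥ 10/0.00005 = 200000.
2^17 = 131072 < 200000 ≤ 2^18 = 262144, so n = 18.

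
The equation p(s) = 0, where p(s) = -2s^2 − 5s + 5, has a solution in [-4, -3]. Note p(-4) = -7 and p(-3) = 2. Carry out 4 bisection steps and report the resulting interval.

p(-3.5) = -2 < 0, so the root lies in [-3.5, -3]
p(-3.25) = 0.125 > 0, so the root lies in [-3.5, -3.25]
p(-3.375) = -0.90625 < 0, so the root lies in [-3.375, -3.25]
p(-3.3125) = -0.3828 < 0, so the root lies in [-3.3125, -3.25]

[-3.3125, -3.25]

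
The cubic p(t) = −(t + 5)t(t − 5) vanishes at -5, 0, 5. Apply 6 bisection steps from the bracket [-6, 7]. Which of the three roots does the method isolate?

5

p(0.5) = 12.375 > 0, so the root lies in [0.5, 7]
p(3.75) = 41.015625 > 0, so the root lies in [3.75, 7]
p(5.375) = -20.912109 < 0, so the root lies in [3.75, 5.375]
p(4.5625) = 19.0876 > 0, so the root lies in [4.5625, 5.375]
p(4.96875) = 1.5479 > 0, so the root lies in [4.96875, 5.375]
p(5.171875) = -9.0419 < 0, so the root lies in [4.96875, 5.171875]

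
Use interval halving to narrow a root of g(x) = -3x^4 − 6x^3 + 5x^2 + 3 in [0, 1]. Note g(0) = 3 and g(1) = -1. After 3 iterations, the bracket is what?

[0.875, 1]

midpoint 0.5: g = 3.3125 > 0 → [0.5, 1]
midpoint 0.75: g = 2.332031 > 0 → [0.75, 1]
midpoint 0.875: g = 1.050049 > 0 → [0.875, 1]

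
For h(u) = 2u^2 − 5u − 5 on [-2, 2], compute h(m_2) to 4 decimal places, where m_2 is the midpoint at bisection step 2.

2.0000

u = 0 gives h = -5, negative; keep [-2, 0]
u = -1 gives h = 2, positive; keep [-1, 0]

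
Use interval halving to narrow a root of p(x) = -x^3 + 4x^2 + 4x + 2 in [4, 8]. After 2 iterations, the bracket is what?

[4, 5]

m = 6, p(m) = -46 (−); new bracket [4, 6]
m = 5, p(m) = -3 (−); new bracket [4, 5]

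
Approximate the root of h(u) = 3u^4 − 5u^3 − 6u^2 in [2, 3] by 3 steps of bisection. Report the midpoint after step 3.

2.375

h(2.5) = 1.5625 > 0, so the root lies in [2, 2.5]
h(2.25) = -10.441406 < 0, so the root lies in [2.25, 2.5]
h(2.375) = -5.376221 < 0, so the root lies in [2.375, 2.5]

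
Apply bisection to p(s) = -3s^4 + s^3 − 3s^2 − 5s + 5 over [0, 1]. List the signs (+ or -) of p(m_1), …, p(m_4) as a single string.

m = 0.5, p(m) = 1.6875 (+); new bracket [0.5, 1]
m = 0.75, p(m) = -0.964844 (−); new bracket [0.5, 0.75]
m = 0.625, p(m) = 0.489502 (+); new bracket [0.625, 0.75]
m = 0.6875, p(m) = -0.2007 (−); new bracket [0.625, 0.6875]

+-+-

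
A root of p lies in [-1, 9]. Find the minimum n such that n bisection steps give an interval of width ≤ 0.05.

Width after n steps is 10/2^n. Need 2^n ≥ 10/0.05 = 200.
2^7 = 128 < 200 ≤ 2^8 = 256, so n = 8.

8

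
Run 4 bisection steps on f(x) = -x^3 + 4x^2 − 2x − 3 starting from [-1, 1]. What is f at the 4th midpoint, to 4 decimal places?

x = 0 gives f = -3, negative; keep [-1, 0]
x = -0.5 gives f = -0.875, negative; keep [-1, -0.5]
x = -0.75 gives f = 1.171875, positive; keep [-0.75, -0.5]
x = -0.625 gives f = 0.0566, positive; keep [-0.625, -0.5]

0.0566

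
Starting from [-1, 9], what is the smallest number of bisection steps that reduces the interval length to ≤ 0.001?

14

Width after n steps is 10/2^n. Need 2^n ≥ 10/0.001 = 10000.
2^13 = 8192 < 10000 ≤ 2^14 = 16384, so n = 14.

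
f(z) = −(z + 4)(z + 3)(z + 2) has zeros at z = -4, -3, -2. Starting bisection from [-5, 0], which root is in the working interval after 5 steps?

f(-2.5) = 0.375 > 0, so the root lies in [-2.5, 0]
f(-1.25) = -3.609375 < 0, so the root lies in [-2.5, -1.25]
f(-1.875) = -0.298828 < 0, so the root lies in [-2.5, -1.875]
f(-2.1875) = 0.2761 > 0, so the root lies in [-2.1875, -1.875]
f(-2.03125) = 0.0596 > 0, so the root lies in [-2.03125, -1.875]

-2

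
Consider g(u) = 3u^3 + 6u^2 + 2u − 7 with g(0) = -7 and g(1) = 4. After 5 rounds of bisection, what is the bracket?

[0.78125, 0.8125]

midpoint 0.5: g = -4.125 < 0 → [0.5, 1]
midpoint 0.75: g = -0.859375 < 0 → [0.75, 1]
midpoint 0.875: g = 1.353516 > 0 → [0.75, 0.875]
midpoint 0.8125: g = 0.1951 > 0 → [0.75, 0.8125]
midpoint 0.78125: g = -0.3449 < 0 → [0.78125, 0.8125]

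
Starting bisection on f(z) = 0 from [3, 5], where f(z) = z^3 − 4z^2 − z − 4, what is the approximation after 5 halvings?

m = 4, f(m) = -8 (−); new bracket [4, 5]
m = 4.5, f(m) = 1.625 (+); new bracket [4, 4.5]
m = 4.25, f(m) = -3.734375 (−); new bracket [4.25, 4.5]
m = 4.375, f(m) = -1.1973 (−); new bracket [4.375, 4.5]
m = 4.4375, f(m) = 0.1775 (+); new bracket [4.375, 4.4375]

4.4375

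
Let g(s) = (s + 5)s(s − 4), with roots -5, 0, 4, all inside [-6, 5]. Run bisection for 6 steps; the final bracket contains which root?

m = -0.5, g(m) = 10.125 (+); new bracket [-6, -0.5]
m = -3.25, g(m) = 41.234375 (+); new bracket [-6, -3.25]
m = -4.625, g(m) = 14.958984 (+); new bracket [-6, -4.625]
m = -5.3125, g(m) = -15.4602 (−); new bracket [-5.3125, -4.625]
m = -4.96875, g(m) = 1.3926 (+); new bracket [-5.3125, -4.96875]
m = -5.140625, g(m) = -6.6078 (−); new bracket [-5.140625, -4.96875]

-5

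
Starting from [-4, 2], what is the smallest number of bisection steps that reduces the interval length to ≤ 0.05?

Width after n steps is 6/2^n. Need 2^n ≥ 6/0.05 = 120.
2^6 = 64 < 120 ≤ 2^7 = 128, so n = 7.

7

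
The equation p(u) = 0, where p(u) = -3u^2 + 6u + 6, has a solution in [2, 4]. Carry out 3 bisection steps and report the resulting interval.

m = 3, p(m) = -3 (−); new bracket [2, 3]
m = 2.5, p(m) = 2.25 (+); new bracket [2.5, 3]
m = 2.75, p(m) = -0.1875 (−); new bracket [2.5, 2.75]

[2.5, 2.75]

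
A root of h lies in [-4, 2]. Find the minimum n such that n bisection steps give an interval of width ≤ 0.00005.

Width after n steps is 6/2^n. Need 2^n ≥ 6/0.00005 = 120000.
2^16 = 65536 < 120000 ≤ 2^17 = 131072, so n = 17.

17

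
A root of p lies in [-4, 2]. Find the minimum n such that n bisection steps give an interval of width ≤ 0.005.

11

Width after n steps is 6/2^n. Need 2^n ≥ 6/0.005 = 1200.
2^10 = 1024 < 1200 ≤ 2^11 = 2048, so n = 11.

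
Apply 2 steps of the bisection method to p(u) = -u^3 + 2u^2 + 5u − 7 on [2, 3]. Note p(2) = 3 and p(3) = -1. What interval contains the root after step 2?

[2.75, 3]

midpoint 2.5: p = 2.375 > 0 → [2.5, 3]
midpoint 2.75: p = 1.078125 > 0 → [2.75, 3]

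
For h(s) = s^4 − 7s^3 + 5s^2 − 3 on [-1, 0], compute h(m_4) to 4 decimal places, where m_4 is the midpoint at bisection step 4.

-0.0720

midpoint -0.5: h = -0.8125 < 0 → [-1, -0.5]
midpoint -0.75: h = 3.082031 > 0 → [-0.75, -0.5]
midpoint -0.625: h = 0.814697 > 0 → [-0.625, -0.5]
midpoint -0.5625: h = -0.072 < 0 → [-0.625, -0.5625]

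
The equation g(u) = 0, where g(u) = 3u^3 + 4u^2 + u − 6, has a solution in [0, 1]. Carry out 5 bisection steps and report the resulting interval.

u = 0.5 gives g = -4.125, negative; keep [0.5, 1]
u = 0.75 gives g = -1.734375, negative; keep [0.75, 1]
u = 0.875 gives g = -0.052734, negative; keep [0.875, 1]
u = 0.9375 gives g = 0.925, positive; keep [0.875, 0.9375]
u = 0.90625 gives g = 0.4243, positive; keep [0.875, 0.90625]

[0.875, 0.90625]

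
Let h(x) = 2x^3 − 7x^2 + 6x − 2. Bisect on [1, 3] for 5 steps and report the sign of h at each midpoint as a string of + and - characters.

-+---

m = 2, h(m) = -2 (−); new bracket [2, 3]
m = 2.5, h(m) = 0.5 (+); new bracket [2, 2.5]
m = 2.25, h(m) = -1.15625 (−); new bracket [2.25, 2.5]
m = 2.375, h(m) = -0.4414 (−); new bracket [2.375, 2.5]
m = 2.4375, h(m) = -0.0005 (−); new bracket [2.4375, 2.5]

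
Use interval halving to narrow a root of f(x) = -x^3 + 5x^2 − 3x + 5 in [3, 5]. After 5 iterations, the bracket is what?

[4.5625, 4.625]

f(4) = 9 > 0, so the root lies in [4, 5]
f(4.5) = 1.625 > 0, so the root lies in [4.5, 5]
f(4.75) = -3.609375 < 0, so the root lies in [4.5, 4.75]
f(4.625) = -0.8535 < 0, so the root lies in [4.5, 4.625]
f(4.5625) = 0.4197 > 0, so the root lies in [4.5625, 4.625]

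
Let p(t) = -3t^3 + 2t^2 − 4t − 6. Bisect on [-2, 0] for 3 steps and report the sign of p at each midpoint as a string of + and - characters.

+--

midpoint -1: p = 3 > 0 → [-1, 0]
midpoint -0.5: p = -3.125 < 0 → [-1, -0.5]
midpoint -0.75: p = -0.609375 < 0 → [-1, -0.75]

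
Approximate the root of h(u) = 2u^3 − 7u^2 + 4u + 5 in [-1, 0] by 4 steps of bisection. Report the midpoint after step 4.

u = -0.5 gives h = 1, positive; keep [-1, -0.5]
u = -0.75 gives h = -2.78125, negative; keep [-0.75, -0.5]
u = -0.625 gives h = -0.722656, negative; keep [-0.625, -0.5]
u = -0.5625 gives h = 0.1792, positive; keep [-0.625, -0.5625]

-0.5625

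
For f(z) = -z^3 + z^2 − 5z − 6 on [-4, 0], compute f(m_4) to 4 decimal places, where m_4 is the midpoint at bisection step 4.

-1.2656

z = -2 gives f = 16, positive; keep [-2, 0]
z = -1 gives f = 1, positive; keep [-1, 0]
z = -0.5 gives f = -3.125, negative; keep [-1, -0.5]
z = -0.75 gives f = -1.2656, negative; keep [-1, -0.75]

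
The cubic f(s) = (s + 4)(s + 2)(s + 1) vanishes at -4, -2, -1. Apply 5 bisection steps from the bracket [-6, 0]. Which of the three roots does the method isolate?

midpoint -3: f = 2 > 0 → [-6, -3]
midpoint -4.5: f = -4.375 < 0 → [-4.5, -3]
midpoint -3.75: f = 1.203125 > 0 → [-4.5, -3.75]
midpoint -4.125: f = -0.8301 < 0 → [-4.125, -3.75]
midpoint -3.9375: f = 0.3557 > 0 → [-4.125, -3.9375]

-4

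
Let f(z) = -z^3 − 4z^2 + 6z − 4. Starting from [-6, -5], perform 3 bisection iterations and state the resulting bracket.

[-5.375, -5.25]

z = -5.5 gives f = 8.375, positive; keep [-5.5, -5]
z = -5.25 gives f = -1.046875, negative; keep [-5.5, -5.25]
z = -5.375 gives f = 3.474609, positive; keep [-5.375, -5.25]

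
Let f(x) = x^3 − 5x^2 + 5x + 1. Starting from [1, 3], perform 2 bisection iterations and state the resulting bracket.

[1.5, 2]

f(2) = -1 < 0, so the root lies in [1, 2]
f(1.5) = 0.625 > 0, so the root lies in [1.5, 2]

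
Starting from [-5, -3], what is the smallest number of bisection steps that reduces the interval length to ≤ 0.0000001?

Width after n steps is 2/2^n. Need 2^n ≥ 2/0.0000001 = 20000000.
2^24 = 16777216 < 20000000 ≤ 2^25 = 33554432, so n = 25.

25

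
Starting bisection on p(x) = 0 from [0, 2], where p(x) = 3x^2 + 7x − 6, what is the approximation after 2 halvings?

x = 1 gives p = 4, positive; keep [0, 1]
x = 0.5 gives p = -1.75, negative; keep [0.5, 1]

0.5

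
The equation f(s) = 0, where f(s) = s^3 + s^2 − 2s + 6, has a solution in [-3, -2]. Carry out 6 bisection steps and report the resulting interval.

f(-2.5) = 1.625 > 0, so the root lies in [-3, -2.5]
f(-2.75) = -1.734375 < 0, so the root lies in [-2.75, -2.5]
f(-2.625) = 0.052734 > 0, so the root lies in [-2.75, -2.625]
f(-2.6875) = -0.8132 < 0, so the root lies in [-2.6875, -2.625]
f(-2.65625) = -0.3734 < 0, so the root lies in [-2.65625, -2.625]
f(-2.640625) = -0.1587 < 0, so the root lies in [-2.640625, -2.625]

[-2.640625, -2.625]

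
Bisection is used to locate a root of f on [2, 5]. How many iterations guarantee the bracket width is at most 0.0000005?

Width after n steps is 3/2^n. Need 2^n ≥ 3/0.0000005 = 6000000.
2^22 = 4194304 < 6000000 ≤ 2^23 = 8388608, so n = 23.

23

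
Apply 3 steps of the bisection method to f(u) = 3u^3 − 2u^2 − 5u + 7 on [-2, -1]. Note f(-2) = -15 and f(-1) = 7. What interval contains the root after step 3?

[-1.5, -1.375]

u = -1.5 gives f = -0.125, negative; keep [-1.5, -1]
u = -1.25 gives f = 4.265625, positive; keep [-1.5, -1.25]
u = -1.375 gives f = 2.294922, positive; keep [-1.5, -1.375]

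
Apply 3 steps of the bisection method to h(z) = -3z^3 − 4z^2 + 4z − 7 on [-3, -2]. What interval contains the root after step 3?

[-2.375, -2.25]

m = -2.5, h(m) = 4.875 (+); new bracket [-2.5, -2]
m = -2.25, h(m) = -2.078125 (−); new bracket [-2.5, -2.25]
m = -2.375, h(m) = 1.126953 (+); new bracket [-2.375, -2.25]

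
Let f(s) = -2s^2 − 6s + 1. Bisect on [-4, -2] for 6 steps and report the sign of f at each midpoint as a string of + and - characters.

f(-3) = 1 > 0, so the root lies in [-4, -3]
f(-3.5) = -2.5 < 0, so the root lies in [-3.5, -3]
f(-3.25) = -0.625 < 0, so the root lies in [-3.25, -3]
f(-3.125) = 0.2188 > 0, so the root lies in [-3.25, -3.125]
f(-3.1875) = -0.1953 < 0, so the root lies in [-3.1875, -3.125]
f(-3.15625) = 0.0137 > 0, so the root lies in [-3.1875, -3.15625]

+--+-+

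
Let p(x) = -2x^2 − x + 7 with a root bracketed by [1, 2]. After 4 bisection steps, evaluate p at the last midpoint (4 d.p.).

m = 1.5, p(m) = 1 (+); new bracket [1.5, 2]
m = 1.75, p(m) = -0.875 (−); new bracket [1.5, 1.75]
m = 1.625, p(m) = 0.09375 (+); new bracket [1.625, 1.75]
m = 1.6875, p(m) = -0.3828 (−); new bracket [1.625, 1.6875]

-0.3828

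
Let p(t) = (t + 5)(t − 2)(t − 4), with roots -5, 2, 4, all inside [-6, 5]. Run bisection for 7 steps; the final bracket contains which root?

-5

p(-0.5) = 50.625 > 0, so the root lies in [-6, -0.5]
p(-3.25) = 66.609375 > 0, so the root lies in [-6, -3.25]
p(-4.625) = 21.427734 > 0, so the root lies in [-6, -4.625]
p(-5.3125) = -21.2805 < 0, so the root lies in [-5.3125, -4.625]
p(-4.96875) = 1.9532 > 0, so the root lies in [-5.3125, -4.96875]
p(-5.140625) = -9.1786 < 0, so the root lies in [-5.140625, -4.96875]
p(-5.0546875) = -3.4933 < 0, so the root lies in [-5.0546875, -4.96875]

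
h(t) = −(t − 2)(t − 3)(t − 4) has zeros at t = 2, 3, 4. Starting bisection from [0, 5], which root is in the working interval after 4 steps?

2

h(2.5) = -0.375 < 0, so the root lies in [0, 2.5]
h(1.25) = 3.609375 > 0, so the root lies in [1.25, 2.5]
h(1.875) = 0.298828 > 0, so the root lies in [1.875, 2.5]
h(2.1875) = -0.2761 < 0, so the root lies in [1.875, 2.1875]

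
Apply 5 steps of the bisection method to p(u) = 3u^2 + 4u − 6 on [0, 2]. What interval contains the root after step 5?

u = 1 gives p = 1, positive; keep [0, 1]
u = 0.5 gives p = -3.25, negative; keep [0.5, 1]
u = 0.75 gives p = -1.3125, negative; keep [0.75, 1]
u = 0.875 gives p = -0.2031, negative; keep [0.875, 1]
u = 0.9375 gives p = 0.3867, positive; keep [0.875, 0.9375]

[0.875, 0.9375]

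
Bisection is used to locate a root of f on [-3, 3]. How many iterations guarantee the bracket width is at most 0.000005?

21

Width after n steps is 6/2^n. Need 2^n ≥ 6/0.000005 = 1200000.
2^20 = 1048576 < 1200000 ≤ 2^21 = 2097152, so n = 21.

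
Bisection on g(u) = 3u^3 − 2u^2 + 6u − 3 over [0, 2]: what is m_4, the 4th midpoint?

0.625

g(1) = 4 > 0, so the root lies in [0, 1]
g(0.5) = -0.125 < 0, so the root lies in [0.5, 1]
g(0.75) = 1.640625 > 0, so the root lies in [0.5, 0.75]
g(0.625) = 0.7012 > 0, so the root lies in [0.5, 0.625]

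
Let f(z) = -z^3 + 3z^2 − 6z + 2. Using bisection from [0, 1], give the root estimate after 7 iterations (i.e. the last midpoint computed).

z = 0.5 gives f = -0.375, negative; keep [0, 0.5]
z = 0.25 gives f = 0.671875, positive; keep [0.25, 0.5]
z = 0.375 gives f = 0.119141, positive; keep [0.375, 0.5]
z = 0.4375 gives f = -0.1345, negative; keep [0.375, 0.4375]
z = 0.40625 gives f = -0.0094, negative; keep [0.375, 0.40625]
z = 0.390625 gives f = 0.0544, positive; keep [0.390625, 0.40625]
z = 0.3984375 gives f = 0.0224, positive; keep [0.3984375, 0.40625]

0.3984375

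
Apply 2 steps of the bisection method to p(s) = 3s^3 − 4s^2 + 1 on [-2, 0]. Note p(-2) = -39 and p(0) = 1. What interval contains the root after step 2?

midpoint -1: p = -6 < 0 → [-1, 0]
midpoint -0.5: p = -0.375 < 0 → [-0.5, 0]

[-0.5, 0]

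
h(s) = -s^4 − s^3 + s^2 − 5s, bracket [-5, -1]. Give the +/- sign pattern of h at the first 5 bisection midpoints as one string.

-+-+-

midpoint -3: h = -30 < 0 → [-3, -1]
midpoint -2: h = 6 > 0 → [-3, -2]
midpoint -2.5: h = -4.6875 < 0 → [-2.5, -2]
midpoint -2.25: h = 2.0742 > 0 → [-2.5, -2.25]
midpoint -2.375: h = -0.9045 < 0 → [-2.375, -2.25]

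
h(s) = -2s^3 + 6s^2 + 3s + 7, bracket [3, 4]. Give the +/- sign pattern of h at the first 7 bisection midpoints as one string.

+-+-+-+

s = 3.5 gives h = 5.25, positive; keep [3.5, 4]
s = 3.75 gives h = -2.84375, negative; keep [3.5, 3.75]
s = 3.625 gives h = 1.449219, positive; keep [3.625, 3.75]
s = 3.6875 gives h = -0.6343, negative; keep [3.625, 3.6875]
s = 3.65625 gives h = 0.423, positive; keep [3.65625, 3.6875]
s = 3.671875 gives h = -0.1017, negative; keep [3.65625, 3.671875]
s = 3.6640625 gives h = 0.1616, positive; keep [3.6640625, 3.671875]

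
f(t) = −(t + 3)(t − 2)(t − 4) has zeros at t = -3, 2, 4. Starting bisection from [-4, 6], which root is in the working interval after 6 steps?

-3

f(1) = -12 < 0, so the root lies in [-4, 1]
f(-1.5) = -28.875 < 0, so the root lies in [-4, -1.5]
f(-2.75) = -8.015625 < 0, so the root lies in [-4, -2.75]
f(-3.375) = 14.8652 > 0, so the root lies in [-3.375, -2.75]
f(-3.0625) = 2.2346 > 0, so the root lies in [-3.0625, -2.75]
f(-2.90625) = -3.1766 < 0, so the root lies in [-3.0625, -2.90625]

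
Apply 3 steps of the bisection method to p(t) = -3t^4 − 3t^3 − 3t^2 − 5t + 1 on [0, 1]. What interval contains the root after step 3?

[0.125, 0.25]

t = 0.5 gives p = -2.8125, negative; keep [0, 0.5]
t = 0.25 gives p = -0.496094, negative; keep [0, 0.25]
t = 0.125 gives p = 0.321533, positive; keep [0.125, 0.25]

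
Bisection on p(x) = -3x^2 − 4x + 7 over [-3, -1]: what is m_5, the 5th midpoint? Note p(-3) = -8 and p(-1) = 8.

p(-2) = 3 > 0, so the root lies in [-3, -2]
p(-2.5) = -1.75 < 0, so the root lies in [-2.5, -2]
p(-2.25) = 0.8125 > 0, so the root lies in [-2.5, -2.25]
p(-2.375) = -0.4219 < 0, so the root lies in [-2.375, -2.25]
p(-2.3125) = 0.207 > 0, so the root lies in [-2.375, -2.3125]

-2.3125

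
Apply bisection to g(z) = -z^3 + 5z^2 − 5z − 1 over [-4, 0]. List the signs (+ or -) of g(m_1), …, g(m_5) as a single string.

g(-2) = 37 > 0, so the root lies in [-2, 0]
g(-1) = 10 > 0, so the root lies in [-1, 0]
g(-0.5) = 2.875 > 0, so the root lies in [-0.5, 0]
g(-0.25) = 0.5781 > 0, so the root lies in [-0.25, 0]
g(-0.125) = -0.2949 < 0, so the root lies in [-0.25, -0.125]

++++-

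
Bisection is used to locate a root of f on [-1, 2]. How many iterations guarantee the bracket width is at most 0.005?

Width after n steps is 3/2^n. Need 2^n ≥ 3/0.005 = 600.
2^9 = 512 < 600 ≤ 2^10 = 1024, so n = 10.

10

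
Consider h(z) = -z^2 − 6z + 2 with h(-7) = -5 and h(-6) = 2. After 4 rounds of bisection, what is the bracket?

m = -6.5, h(m) = -1.25 (−); new bracket [-6.5, -6]
m = -6.25, h(m) = 0.4375 (+); new bracket [-6.5, -6.25]
m = -6.375, h(m) = -0.390625 (−); new bracket [-6.375, -6.25]
m = -6.3125, h(m) = 0.0273 (+); new bracket [-6.375, -6.3125]

[-6.375, -6.3125]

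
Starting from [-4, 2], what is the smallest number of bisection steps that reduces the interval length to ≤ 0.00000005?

Width after n steps is 6/2^n. Need 2^n ≥ 6/0.00000005 = 120000000.
2^26 = 67108864 < 120000000 ≤ 2^27 = 134217728, so n = 27.

27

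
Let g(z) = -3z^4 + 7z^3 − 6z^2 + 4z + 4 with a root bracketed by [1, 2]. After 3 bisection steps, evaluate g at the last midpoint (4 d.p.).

g(1.5) = 4.9375 > 0, so the root lies in [1.5, 2]
g(1.75) = 2.003906 > 0, so the root lies in [1.75, 2]
g(1.875) = -0.530029 < 0, so the root lies in [1.75, 1.875]

-0.5300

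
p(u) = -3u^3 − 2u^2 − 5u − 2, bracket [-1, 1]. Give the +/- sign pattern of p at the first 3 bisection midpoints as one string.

midpoint 0: p = -2 < 0 → [-1, 0]
midpoint -0.5: p = 0.375 > 0 → [-0.5, 0]
midpoint -0.25: p = -0.828125 < 0 → [-0.5, -0.25]

-+-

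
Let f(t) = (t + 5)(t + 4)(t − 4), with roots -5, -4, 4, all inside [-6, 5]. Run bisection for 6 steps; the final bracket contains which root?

f(-0.5) = -70.875 < 0, so the root lies in [-0.5, 5]
f(2.25) = -79.296875 < 0, so the root lies in [2.25, 5]
f(3.625) = -24.662109 < 0, so the root lies in [3.625, 5]
f(4.3125) = 24.1907 > 0, so the root lies in [3.625, 4.3125]
f(3.96875) = -2.2334 < 0, so the root lies in [3.96875, 4.3125]
f(4.140625) = 10.464 > 0, so the root lies in [3.96875, 4.140625]

4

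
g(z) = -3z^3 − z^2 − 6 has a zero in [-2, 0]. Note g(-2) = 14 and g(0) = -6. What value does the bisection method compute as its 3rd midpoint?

-1.25

z = -1 gives g = -4, negative; keep [-2, -1]
z = -1.5 gives g = 1.875, positive; keep [-1.5, -1]
z = -1.25 gives g = -1.703125, negative; keep [-1.5, -1.25]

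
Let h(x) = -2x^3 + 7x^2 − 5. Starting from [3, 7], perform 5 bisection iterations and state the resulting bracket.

[3.25, 3.375]

x = 5 gives h = -80, negative; keep [3, 5]
x = 4 gives h = -21, negative; keep [3, 4]
x = 3.5 gives h = -5, negative; keep [3, 3.5]
x = 3.25 gives h = 0.2812, positive; keep [3.25, 3.5]
x = 3.375 gives h = -2.1523, negative; keep [3.25, 3.375]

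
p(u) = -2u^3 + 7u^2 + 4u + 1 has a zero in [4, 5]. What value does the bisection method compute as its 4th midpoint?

4.0625

p(4.5) = -21.5 < 0, so the root lies in [4, 4.5]
p(4.25) = -9.09375 < 0, so the root lies in [4, 4.25]
p(4.125) = -3.769531 < 0, so the root lies in [4, 4.125]
p(4.0625) = -1.3169 < 0, so the root lies in [4, 4.0625]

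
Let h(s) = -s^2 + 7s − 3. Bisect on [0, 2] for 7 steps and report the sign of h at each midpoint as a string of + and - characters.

++---+-

h(1) = 3 > 0, so the root lies in [0, 1]
h(0.5) = 0.25 > 0, so the root lies in [0, 0.5]
h(0.25) = -1.3125 < 0, so the root lies in [0.25, 0.5]
h(0.375) = -0.5156 < 0, so the root lies in [0.375, 0.5]
h(0.4375) = -0.1289 < 0, so the root lies in [0.4375, 0.5]
h(0.46875) = 0.0615 > 0, so the root lies in [0.4375, 0.46875]
h(0.453125) = -0.0334 < 0, so the root lies in [0.453125, 0.46875]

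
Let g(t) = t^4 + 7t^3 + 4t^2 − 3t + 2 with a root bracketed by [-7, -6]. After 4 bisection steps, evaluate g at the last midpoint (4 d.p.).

7.3955

g(-6.5) = 53.1875 > 0, so the root lies in [-6.5, -6]
g(-6.25) = -6.105469 < 0, so the root lies in [-6.5, -6.25]
g(-6.375) = 21.76001 > 0, so the root lies in [-6.375, -6.25]
g(-6.3125) = 7.3955 > 0, so the root lies in [-6.3125, -6.25]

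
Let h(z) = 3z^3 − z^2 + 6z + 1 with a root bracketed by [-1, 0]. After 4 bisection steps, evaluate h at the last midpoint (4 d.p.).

-0.1799

midpoint -0.5: h = -2.625 < 0 → [-0.5, 0]
midpoint -0.25: h = -0.609375 < 0 → [-0.25, 0]
midpoint -0.125: h = 0.228516 > 0 → [-0.25, -0.125]
midpoint -0.1875: h = -0.1799 < 0 → [-0.1875, -0.125]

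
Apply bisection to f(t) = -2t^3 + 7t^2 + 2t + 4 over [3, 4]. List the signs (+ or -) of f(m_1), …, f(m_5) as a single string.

t = 3.5 gives f = 11, positive; keep [3.5, 4]
t = 3.75 gives f = 4.46875, positive; keep [3.75, 4]
t = 3.875 gives f = 0.488281, positive; keep [3.875, 4]
t = 3.9375 gives f = -1.6909, negative; keep [3.875, 3.9375]
t = 3.90625 gives f = -0.5853, negative; keep [3.875, 3.90625]

+++--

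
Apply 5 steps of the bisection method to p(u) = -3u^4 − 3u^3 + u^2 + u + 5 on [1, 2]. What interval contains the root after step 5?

u = 1.5 gives p = -16.5625, negative; keep [1, 1.5]
u = 1.25 gives p = -5.371094, negative; keep [1, 1.25]
u = 1.125 gives p = -1.686279, negative; keep [1, 1.125]
u = 1.0625 gives p = -0.2303, negative; keep [1, 1.0625]
u = 1.03125 gives p = 0.4116, positive; keep [1.03125, 1.0625]

[1.03125, 1.0625]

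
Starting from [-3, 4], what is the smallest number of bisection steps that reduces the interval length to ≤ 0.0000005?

Width after n steps is 7/2^n. Need 2^n ≥ 7/0.0000005 = 14000000.
2^23 = 8388608 < 14000000 ≤ 2^24 = 16777216, so n = 24.

24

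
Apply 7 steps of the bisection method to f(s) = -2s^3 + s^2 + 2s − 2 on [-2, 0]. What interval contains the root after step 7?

f(-1) = -1 < 0, so the root lies in [-2, -1]
f(-1.5) = 4 > 0, so the root lies in [-1.5, -1]
f(-1.25) = 0.96875 > 0, so the root lies in [-1.25, -1]
f(-1.125) = -0.1367 < 0, so the root lies in [-1.25, -1.125]
f(-1.1875) = 0.3843 > 0, so the root lies in [-1.1875, -1.125]
f(-1.15625) = 0.116 > 0, so the root lies in [-1.15625, -1.125]
f(-1.140625) = -0.0123 < 0, so the root lies in [-1.15625, -1.140625]

[-1.15625, -1.140625]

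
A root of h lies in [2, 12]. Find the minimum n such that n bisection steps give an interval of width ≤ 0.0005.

Width after n steps is 10/2^n. Need 2^n ≥ 10/0.0005 = 20000.
2^14 = 16384 < 20000 ≤ 2^15 = 32768, so n = 15.

15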